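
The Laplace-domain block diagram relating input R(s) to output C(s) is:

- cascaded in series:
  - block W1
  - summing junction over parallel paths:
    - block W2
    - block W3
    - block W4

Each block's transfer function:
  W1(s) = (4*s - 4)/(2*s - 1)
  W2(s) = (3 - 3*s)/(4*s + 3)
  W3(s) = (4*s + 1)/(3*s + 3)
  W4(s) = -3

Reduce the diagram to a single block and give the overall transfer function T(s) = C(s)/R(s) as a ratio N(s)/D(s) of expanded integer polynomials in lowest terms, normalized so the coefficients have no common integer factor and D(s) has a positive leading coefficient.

[1] add W2, W3, W4 (parallel); result (-29*s^2 - 47*s - 15)/(12*s^2 + 21*s + 9)
[2] reduce the series chain W1, (W2+W3+W4) - this is the overall T(s), already in the required normalized form

Final answer: (-116*s^3 - 72*s^2 + 128*s + 60)/(24*s^3 + 30*s^2 - 3*s - 9)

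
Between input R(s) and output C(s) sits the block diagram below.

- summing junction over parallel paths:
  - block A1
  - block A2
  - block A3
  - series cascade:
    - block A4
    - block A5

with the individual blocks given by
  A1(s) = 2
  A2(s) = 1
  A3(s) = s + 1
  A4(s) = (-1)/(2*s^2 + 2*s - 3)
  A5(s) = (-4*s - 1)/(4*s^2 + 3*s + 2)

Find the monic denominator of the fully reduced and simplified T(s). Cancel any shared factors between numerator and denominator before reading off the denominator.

Step 1: combine A4, A5 in series, giving (4*s + 1)/(8*s^4 + 14*s^3 - 2*s^2 - 5*s - 6)
Step 2: reduce the parallel group A1, A2, A3, (A4*A5), giving (8*s^5 + 46*s^4 + 54*s^3 - 13*s^2 - 22*s - 23)/(8*s^4 + 14*s^3 - 2*s^2 - 5*s - 6)
Step 2 gives the fully reduced T(s), with no common factor left to cancel. The denominator's leading coefficient is 8, so divide each of its coefficients by 8 to get the monic form.

Final answer: s^4 + 7*s^3/4 - s^2/4 - 5*s/8 - 3/4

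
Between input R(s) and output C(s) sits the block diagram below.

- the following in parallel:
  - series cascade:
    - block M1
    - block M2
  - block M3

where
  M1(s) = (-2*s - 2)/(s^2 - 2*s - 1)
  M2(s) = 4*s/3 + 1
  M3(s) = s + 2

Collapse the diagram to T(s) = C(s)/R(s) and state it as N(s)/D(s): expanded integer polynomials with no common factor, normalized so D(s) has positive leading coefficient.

The answer is (3*s^3 - 8*s^2 - 29*s - 12)/(3*s^2 - 6*s - 3).

Reasoning:
1. multiply M1, M2 (series), giving (-8*s^2 - 14*s - 6)/(3*s^2 - 6*s - 3)
2. sum the parallel branches (M1*M2), M3; the result is T(s) itself (integer coefficients, no common factor, positive leading denominator coefficient)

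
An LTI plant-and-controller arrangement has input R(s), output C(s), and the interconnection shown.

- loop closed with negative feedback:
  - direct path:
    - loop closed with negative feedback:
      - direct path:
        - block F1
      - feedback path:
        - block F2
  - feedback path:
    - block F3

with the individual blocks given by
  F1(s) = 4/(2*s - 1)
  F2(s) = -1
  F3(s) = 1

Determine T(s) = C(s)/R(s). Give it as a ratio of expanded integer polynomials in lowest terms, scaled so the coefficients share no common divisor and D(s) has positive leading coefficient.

First reduce the diagram to T(s).

Step 1 - apply the feedback formula to F1, F2 = 4/(2*s - 5)
Step 2 - feedback reduction of [F1/(1+F1*F2)], F3, giving the overall T(s)

Answer: 4/(2*s - 1)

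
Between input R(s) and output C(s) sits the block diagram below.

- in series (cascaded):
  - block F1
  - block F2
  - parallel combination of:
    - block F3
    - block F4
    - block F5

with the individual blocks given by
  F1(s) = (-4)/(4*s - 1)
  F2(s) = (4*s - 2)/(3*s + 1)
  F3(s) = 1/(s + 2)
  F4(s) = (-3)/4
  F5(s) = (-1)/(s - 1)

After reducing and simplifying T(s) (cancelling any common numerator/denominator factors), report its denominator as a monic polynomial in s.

The answer is s^4 + 13*s^3/12 - 2*s^2 - s/4 + 1/6.

Reasoning:
Step 1 - add F3, F4, F5 (parallel) = (-3*s^2 - 3*s - 6)/(4*s^2 + 4*s - 8)
Step 2 - cascade F1, F2, (F3+F4+F5) = (12*s^3 + 6*s^2 + 18*s - 12)/(12*s^4 + 13*s^3 - 24*s^2 - 3*s + 2)
That last expression is T(s), already simplified. Scaling its denominator by 1/12 (the reciprocal of the leading coefficient) yields the monic denominator.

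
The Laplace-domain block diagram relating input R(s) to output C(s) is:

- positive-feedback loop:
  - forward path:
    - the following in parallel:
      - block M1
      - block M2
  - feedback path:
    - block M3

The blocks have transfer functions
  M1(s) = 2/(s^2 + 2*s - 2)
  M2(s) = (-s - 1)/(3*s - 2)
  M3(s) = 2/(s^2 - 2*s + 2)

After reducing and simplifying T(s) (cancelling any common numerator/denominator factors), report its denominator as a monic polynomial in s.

Step 1 - sum the parallel branches M1, M2 -> (-s^3 - 3*s^2 + 6*s - 2)/(3*s^3 + 4*s^2 - 10*s + 4)
Step 2 - collapse the loop ((M1+M2) forward, M3 return) -> (-s^5 - s^4 + 10*s^3 - 20*s^2 + 16*s - 4)/(3*s^5 - 2*s^4 - 10*s^3 + 38*s^2 - 40*s + 12)
T(s) is the step-2 result (common factors already cancelled). Leading coefficient of the denominator: 3. Divide through by 3 for the monic polynomial.

Final answer: s^5 - 2*s^4/3 - 10*s^3/3 + 38*s^2/3 - 40*s/3 + 4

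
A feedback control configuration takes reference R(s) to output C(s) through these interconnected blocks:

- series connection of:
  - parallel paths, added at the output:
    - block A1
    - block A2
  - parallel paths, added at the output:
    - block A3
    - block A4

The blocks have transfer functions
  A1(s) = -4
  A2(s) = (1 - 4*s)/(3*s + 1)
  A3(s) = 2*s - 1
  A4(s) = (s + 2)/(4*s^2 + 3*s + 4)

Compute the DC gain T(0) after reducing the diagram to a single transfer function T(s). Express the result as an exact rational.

Step 1. parallel reduction of A1, A2 -> (-16*s - 3)/(3*s + 1)
Step 2. parallel reduction of A3, A4 -> (8*s^3 + 2*s^2 + 6*s - 2)/(4*s^2 + 3*s + 4)
Step 3. reduce the series chain (A1+A2), (A3+A4) -> (-128*s^4 - 56*s^3 - 102*s^2 + 14*s + 6)/(12*s^3 + 13*s^2 + 15*s + 4)
Evaluating the step-3 result (the overall T(s)) at s = 0 gives T(0) = 6/4 = 3/2.

Answer: 3/2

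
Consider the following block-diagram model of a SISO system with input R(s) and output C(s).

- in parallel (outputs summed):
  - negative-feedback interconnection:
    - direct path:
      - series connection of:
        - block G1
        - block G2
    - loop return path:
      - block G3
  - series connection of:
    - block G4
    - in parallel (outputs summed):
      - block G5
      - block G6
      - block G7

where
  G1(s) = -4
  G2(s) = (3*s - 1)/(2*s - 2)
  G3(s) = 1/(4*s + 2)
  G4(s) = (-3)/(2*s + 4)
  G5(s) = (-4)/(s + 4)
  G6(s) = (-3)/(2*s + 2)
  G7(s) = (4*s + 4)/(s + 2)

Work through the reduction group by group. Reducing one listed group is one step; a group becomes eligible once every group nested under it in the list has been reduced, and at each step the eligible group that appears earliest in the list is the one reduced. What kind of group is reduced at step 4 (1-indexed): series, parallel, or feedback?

Answer: series

Working:
1. combine G1, G2 in series
2. collapse the loop ((G1*G2) forward, G3 return)
3. add G5, G6, G7 (parallel)
4. cascade G4, (G5+G6+G7)
5. parallel reduction of [(G1*G2)/(1+(G1*G2)*G3)], (G4*(G5+G6+G7))
Step 4: series.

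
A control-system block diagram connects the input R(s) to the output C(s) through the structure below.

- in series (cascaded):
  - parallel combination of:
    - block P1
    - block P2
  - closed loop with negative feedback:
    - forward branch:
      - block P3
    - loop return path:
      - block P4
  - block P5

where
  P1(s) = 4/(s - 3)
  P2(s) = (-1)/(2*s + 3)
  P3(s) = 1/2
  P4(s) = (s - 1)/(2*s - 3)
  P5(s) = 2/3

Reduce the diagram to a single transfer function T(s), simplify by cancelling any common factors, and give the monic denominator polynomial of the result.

1. sum the parallel branches P1, P2 -> (7*s + 15)/(2*s^2 - 3*s - 9)
2. apply the feedback formula to P3, P4 -> (2*s - 3)/(5*s - 7)
3. series reduction of (P1+P2), [P3/(1+P3*P4)], P5 -> (28*s^2 + 18*s - 90)/(30*s^3 - 87*s^2 - 72*s + 189)
No further cancellation is possible in the step-3 result, so that is T(s). Its denominator becomes monic after dividing by the leading coefficient 30.

Therefore the answer is s^3 - 29*s^2/10 - 12*s/5 + 63/10.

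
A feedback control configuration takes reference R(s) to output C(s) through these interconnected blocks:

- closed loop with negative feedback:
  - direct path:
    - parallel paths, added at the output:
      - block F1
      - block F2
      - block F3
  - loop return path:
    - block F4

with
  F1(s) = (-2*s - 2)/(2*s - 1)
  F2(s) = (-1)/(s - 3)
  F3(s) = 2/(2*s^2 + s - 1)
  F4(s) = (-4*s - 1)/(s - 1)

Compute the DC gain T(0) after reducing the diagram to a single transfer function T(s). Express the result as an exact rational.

(1) sum the parallel branches F1, F2, F3 -> (-2*s^3 + 11*s + 1)/(2*s^3 - 5*s^2 - 4*s + 3)
(2) close the feedback loop around (F1+F2+F3), F4 -> (-2*s^4 + 2*s^3 + 11*s^2 - 10*s - 1)/(10*s^4 - 5*s^3 - 43*s^2 - 8*s - 4)
Evaluating the step-2 result (the overall T(s)) at s = 0 gives T(0) = -1/(-4) = 1/4.

Hence the answer: 1/4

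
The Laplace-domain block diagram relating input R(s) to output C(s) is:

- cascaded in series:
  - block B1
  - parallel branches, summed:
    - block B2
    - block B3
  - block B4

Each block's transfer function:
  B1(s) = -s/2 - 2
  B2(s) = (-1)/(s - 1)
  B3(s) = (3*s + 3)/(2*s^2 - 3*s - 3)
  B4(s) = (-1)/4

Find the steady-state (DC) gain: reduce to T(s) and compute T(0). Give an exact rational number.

(1) sum the parallel branches B2, B3; result (s^2 + 3*s)/(2*s^3 - 5*s^2 + 3)
(2) cascade B1, (B2+B3), B4; result (s^3 + 7*s^2 + 12*s)/(16*s^3 - 40*s^2 + 24)
DC gain: substitute s = 0 into T(s) from step 2: T(0) = 0/24 = 0.

Hence the answer: 0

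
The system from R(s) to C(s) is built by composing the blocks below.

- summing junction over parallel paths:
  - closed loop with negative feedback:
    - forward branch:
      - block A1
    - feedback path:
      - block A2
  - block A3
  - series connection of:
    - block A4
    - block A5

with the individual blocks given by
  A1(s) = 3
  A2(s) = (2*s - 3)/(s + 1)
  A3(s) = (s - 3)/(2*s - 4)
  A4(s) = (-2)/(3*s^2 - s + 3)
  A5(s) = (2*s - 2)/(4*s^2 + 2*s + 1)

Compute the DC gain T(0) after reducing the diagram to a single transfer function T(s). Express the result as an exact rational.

(1) apply the feedback formula to A1, A2: (3*s + 3)/(7*s - 8)
(2) combine A4, A5 in series: (4 - 4*s)/(12*s^4 + 2*s^3 + 13*s^2 + 5*s + 3)
(3) combine [A1/(1+A1*A2)], A3, (A4*A5) in parallel: (156*s^6 - 394*s^5 + 243*s^4 - 422*s^3 + 252*s^2 - 349*s + 164)/(168*s^6 - 500*s^5 + 478*s^4 - 438*s^3 + 238*s^2 + 28*s + 96)
Evaluating the step-3 result (the overall T(s)) at s = 0 gives T(0) = 164/96 = 41/24.

Hence the answer: 41/24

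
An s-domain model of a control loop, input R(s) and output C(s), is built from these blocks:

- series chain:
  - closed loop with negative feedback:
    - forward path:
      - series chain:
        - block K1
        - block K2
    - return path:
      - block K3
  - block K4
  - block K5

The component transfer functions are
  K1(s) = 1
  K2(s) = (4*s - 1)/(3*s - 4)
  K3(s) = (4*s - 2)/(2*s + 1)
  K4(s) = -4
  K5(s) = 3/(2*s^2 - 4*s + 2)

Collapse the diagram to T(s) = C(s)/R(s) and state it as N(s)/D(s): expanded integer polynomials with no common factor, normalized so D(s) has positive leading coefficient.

First reduce the diagram to T(s).

Step 1. combine K1, K2 in series = (4*s - 1)/(3*s - 4)
Step 2. apply the feedback formula to (K1*K2), K3 = (8*s^2 + 2*s - 1)/(22*s^2 - 17*s - 2)
Step 3. cascade [(K1*K2)/(1+(K1*K2)*K3)], K4, K5, which is the overall transfer function T(s) = C(s)/R(s) in lowest terms

Answer: (-48*s^2 - 12*s + 6)/(22*s^4 - 61*s^3 + 54*s^2 - 13*s - 2)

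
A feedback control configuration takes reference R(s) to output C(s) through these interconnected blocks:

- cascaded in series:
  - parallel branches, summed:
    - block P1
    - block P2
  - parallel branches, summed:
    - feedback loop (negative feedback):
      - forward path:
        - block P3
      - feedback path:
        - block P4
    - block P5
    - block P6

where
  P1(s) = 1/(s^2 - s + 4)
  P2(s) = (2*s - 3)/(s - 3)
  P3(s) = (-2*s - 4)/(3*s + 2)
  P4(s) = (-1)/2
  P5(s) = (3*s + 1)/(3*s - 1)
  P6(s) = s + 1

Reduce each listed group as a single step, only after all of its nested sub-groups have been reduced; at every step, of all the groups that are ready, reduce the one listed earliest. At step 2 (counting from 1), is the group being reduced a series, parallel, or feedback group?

Reducing step by step:

1. combine P1, P2 in parallel
2. close the feedback loop around P3, P4
3. sum the parallel branches [P3/(1+P3*P4)], P5, P6
4. series reduction of (P1+P2), ([P3/(1+P3*P4)]+P5+P6)
At step 2 the group reduced is feedback.

Answer: feedback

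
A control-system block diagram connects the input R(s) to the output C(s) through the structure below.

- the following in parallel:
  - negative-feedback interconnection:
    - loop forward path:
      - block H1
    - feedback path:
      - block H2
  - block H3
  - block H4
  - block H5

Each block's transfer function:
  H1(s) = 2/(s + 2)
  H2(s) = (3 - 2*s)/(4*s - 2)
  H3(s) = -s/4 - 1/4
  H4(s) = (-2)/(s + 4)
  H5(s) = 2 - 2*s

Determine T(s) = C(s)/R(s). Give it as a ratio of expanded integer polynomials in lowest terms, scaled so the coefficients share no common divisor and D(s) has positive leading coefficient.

Reducing step by step:

Step 1. reduce the feedback loop with forward H1 and return H2: (4*s - 2)/(2*s^2 + s + 1)
Step 2. sum the parallel branches [H1/(1+H1*H2)], H3, H4, H5: this yields T(s), and no further normalization is needed

Answer: (-18*s^4 - 67*s^3 + 18*s^2 + 47*s - 12)/(8*s^3 + 36*s^2 + 20*s + 16)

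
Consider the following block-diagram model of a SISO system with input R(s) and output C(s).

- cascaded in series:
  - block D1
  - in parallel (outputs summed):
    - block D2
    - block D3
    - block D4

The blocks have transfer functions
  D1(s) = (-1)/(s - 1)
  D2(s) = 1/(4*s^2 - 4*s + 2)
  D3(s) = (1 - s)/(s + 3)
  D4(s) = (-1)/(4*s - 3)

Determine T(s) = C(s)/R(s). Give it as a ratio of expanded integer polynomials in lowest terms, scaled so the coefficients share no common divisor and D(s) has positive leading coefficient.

Reducing step by step:

Step 1. combine D2, D3, D4 in parallel -> (-16*s^4 + 40*s^3 - 52*s^2 + 45*s - 21)/(16*s^4 + 20*s^3 - 64*s^2 + 54*s - 18)
Step 2. combine D1, (D2+D3+D4) in series; the result is T(s) itself (integer coefficients, no common factor, positive leading denominator coefficient)

Answer: (16*s^4 - 40*s^3 + 52*s^2 - 45*s + 21)/(16*s^5 + 4*s^4 - 84*s^3 + 118*s^2 - 72*s + 18)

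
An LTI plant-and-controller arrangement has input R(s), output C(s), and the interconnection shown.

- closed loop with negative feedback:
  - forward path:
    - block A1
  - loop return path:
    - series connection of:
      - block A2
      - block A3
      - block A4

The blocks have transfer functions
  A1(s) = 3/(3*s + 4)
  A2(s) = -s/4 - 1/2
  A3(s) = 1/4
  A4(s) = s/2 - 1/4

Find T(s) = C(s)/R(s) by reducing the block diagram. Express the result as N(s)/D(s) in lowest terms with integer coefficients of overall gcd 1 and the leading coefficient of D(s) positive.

[1] combine A2, A3, A4 in series: -s^2/32 - 3*s/64 + 1/32
[2] reduce the feedback loop with forward A1 and return (A2*A3*A4), which is the overall transfer function T(s) = C(s)/R(s) in lowest terms

Therefore the answer is (-192)/(6*s^2 - 183*s - 262).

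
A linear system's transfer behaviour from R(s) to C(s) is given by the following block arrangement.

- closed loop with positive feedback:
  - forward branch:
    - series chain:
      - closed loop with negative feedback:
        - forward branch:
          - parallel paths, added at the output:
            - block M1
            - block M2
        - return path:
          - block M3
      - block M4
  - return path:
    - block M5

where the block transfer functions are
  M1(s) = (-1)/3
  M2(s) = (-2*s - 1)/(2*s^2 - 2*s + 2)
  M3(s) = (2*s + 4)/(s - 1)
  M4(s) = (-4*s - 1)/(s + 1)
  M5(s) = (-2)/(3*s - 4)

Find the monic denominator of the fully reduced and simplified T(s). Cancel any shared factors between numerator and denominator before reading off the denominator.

First reduce the diagram to T(s).

Step 1 - add M1, M2 (parallel); result (-2*s^2 - 4*s - 5)/(6*s^2 - 6*s + 6)
Step 2 - close the feedback loop around (M1+M2), M3; result (-2*s^3 - 2*s^2 - s + 5)/(2*s^3 - 28*s^2 - 14*s - 26)
Step 3 - combine [(M1+M2)/(1+(M1+M2)*M3)], M4 in series; result (8*s^4 + 10*s^3 + 6*s^2 - 19*s - 5)/(2*s^4 - 26*s^3 - 42*s^2 - 40*s - 26)
Step 4 - collapse the loop (([(M1+M2)/(1+(M1+M2)*M3)]*M4) forward, M5 return); result (24*s^5 - 2*s^4 - 22*s^3 - 81*s^2 + 61*s + 20)/(6*s^5 - 70*s^4 - 2*s^3 + 60*s^2 + 44*s + 94)
Step 4 gives the fully reduced T(s), with no common factor left to cancel. The denominator's leading coefficient is 6, so divide each of its coefficients by 6 to get the monic form.

Answer: s^5 - 35*s^4/3 - s^3/3 + 10*s^2 + 22*s/3 + 47/3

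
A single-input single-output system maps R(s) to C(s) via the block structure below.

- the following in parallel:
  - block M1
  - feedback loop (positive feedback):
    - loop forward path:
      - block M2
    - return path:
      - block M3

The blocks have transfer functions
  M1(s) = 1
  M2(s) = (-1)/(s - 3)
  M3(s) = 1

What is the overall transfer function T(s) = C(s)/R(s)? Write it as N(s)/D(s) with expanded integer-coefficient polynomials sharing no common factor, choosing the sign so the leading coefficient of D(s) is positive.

[1] apply the feedback formula to M2, M3: (-1)/(s - 2)
[2] reduce the parallel group M1, [M2/(1-M2*M3)] - this is the overall T(s), already in the required normalized form

Answer: (s - 3)/(s - 2)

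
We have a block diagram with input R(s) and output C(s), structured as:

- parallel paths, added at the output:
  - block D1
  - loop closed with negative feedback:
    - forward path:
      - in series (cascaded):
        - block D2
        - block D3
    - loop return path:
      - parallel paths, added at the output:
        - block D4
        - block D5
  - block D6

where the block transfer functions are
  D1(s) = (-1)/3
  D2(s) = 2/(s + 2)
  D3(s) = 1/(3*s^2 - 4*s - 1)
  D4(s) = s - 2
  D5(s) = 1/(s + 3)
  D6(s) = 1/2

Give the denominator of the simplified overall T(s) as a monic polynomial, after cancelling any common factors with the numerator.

Reducing step by step:

(1) series reduction of D2, D3; result 2/(3*s^3 + 2*s^2 - 9*s - 2)
(2) reduce the parallel group D4, D5; result (s^2 + s - 5)/(s + 3)
(3) collapse the loop ((D2*D3) forward, (D4+D5) return); result (2*s + 6)/(3*s^4 + 11*s^3 - s^2 - 27*s - 16)
(4) parallel reduction of D1, [(D2*D3)/(1+(D2*D3)*(D4+D5))], D6; result (3*s^4 + 11*s^3 - s^2 - 15*s + 20)/(18*s^4 + 66*s^3 - 6*s^2 - 162*s - 96)
T(s) is the step-4 result (common factors already cancelled). Leading coefficient of the denominator: 18. Divide through by 18 for the monic polynomial.

Answer: s^4 + 11*s^3/3 - s^2/3 - 9*s - 16/3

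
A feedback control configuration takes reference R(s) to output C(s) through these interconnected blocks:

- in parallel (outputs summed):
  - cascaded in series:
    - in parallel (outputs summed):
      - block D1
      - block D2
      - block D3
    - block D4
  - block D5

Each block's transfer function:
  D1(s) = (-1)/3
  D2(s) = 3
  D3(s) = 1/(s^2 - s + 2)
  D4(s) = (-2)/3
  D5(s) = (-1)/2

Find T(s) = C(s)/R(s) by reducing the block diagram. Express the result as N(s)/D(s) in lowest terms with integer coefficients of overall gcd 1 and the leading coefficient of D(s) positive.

First reduce the diagram to T(s).

(1) reduce the parallel group D1, D2, D3: (8*s^2 - 8*s + 19)/(3*s^2 - 3*s + 6)
(2) multiply (D1+D2+D3), D4 (series): (-16*s^2 + 16*s - 38)/(9*s^2 - 9*s + 18)
(3) sum the parallel branches ((D1+D2+D3)*D4), D5, which is the overall transfer function T(s) = C(s)/R(s) in lowest terms

Answer: (-41*s^2 + 41*s - 94)/(18*s^2 - 18*s + 36)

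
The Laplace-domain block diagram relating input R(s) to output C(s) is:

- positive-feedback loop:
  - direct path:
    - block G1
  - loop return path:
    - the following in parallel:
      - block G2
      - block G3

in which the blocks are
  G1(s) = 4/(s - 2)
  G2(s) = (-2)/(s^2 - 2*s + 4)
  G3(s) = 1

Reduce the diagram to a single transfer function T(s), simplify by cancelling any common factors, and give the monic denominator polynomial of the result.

1. add G2, G3 (parallel); result (s^2 - 2*s + 2)/(s^2 - 2*s + 4)
2. collapse the loop (G1 forward, (G2+G3) return); result (4*s^2 - 8*s + 16)/(s^3 - 8*s^2 + 16*s - 16)
Step 2 gives the fully reduced T(s), with no common factor left to cancel. The denominator is already monic (leading coefficient 1).

Therefore the answer is s^3 - 8*s^2 + 16*s - 16.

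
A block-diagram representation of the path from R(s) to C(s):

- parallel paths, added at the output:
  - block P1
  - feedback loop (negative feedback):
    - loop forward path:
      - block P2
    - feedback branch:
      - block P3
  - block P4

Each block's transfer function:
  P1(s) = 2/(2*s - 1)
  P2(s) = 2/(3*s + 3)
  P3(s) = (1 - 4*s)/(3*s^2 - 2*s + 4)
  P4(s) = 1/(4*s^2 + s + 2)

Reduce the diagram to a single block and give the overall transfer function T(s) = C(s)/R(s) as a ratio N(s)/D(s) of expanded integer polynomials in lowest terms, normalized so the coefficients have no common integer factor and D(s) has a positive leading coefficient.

Answer: (120*s^5 + 16*s^4 + 113*s^3 + 73*s^2 + 82*s + 26)/(72*s^6 + 6*s^5 + 5*s^4 + 107*s^3 - 40*s^2 + 46*s - 28)

Working:
(1) close the feedback loop around P2, P3: (6*s^2 - 4*s + 8)/(9*s^3 + 3*s^2 - 2*s + 14)
(2) sum the parallel branches P1, [P2/(1+P2*P3)], P4, giving the overall T(s)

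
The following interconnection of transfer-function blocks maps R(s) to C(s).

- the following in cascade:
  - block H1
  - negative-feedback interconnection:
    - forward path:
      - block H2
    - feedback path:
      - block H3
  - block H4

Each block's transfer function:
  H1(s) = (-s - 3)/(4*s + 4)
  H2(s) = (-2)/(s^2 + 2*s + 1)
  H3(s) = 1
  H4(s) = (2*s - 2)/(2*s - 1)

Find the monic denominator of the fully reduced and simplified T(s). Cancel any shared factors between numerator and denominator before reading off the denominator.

First reduce the diagram to T(s).

[1] reduce the feedback loop with forward H2 and return H3: (-2)/(s^2 + 2*s - 1)
[2] reduce the series chain H1, [H2/(1+H2*H3)], H4: (s^2 + 2*s - 3)/(2*s^4 + 5*s^3 - s^2 - 3*s + 1)
That last expression is T(s), already simplified. Scaling its denominator by 1/2 (the reciprocal of the leading coefficient) yields the monic denominator.

Answer: s^4 + 5*s^3/2 - s^2/2 - 3*s/2 + 1/2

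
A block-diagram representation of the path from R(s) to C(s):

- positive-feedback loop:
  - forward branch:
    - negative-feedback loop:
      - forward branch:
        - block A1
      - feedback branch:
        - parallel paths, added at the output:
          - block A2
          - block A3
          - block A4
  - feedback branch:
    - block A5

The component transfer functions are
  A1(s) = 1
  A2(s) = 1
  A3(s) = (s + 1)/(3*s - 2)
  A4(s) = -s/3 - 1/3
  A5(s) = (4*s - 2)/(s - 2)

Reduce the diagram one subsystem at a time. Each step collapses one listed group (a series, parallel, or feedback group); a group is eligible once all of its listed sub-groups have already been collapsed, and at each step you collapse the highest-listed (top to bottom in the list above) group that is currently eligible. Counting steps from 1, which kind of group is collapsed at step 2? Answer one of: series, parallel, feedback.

Step 1: combine A2, A3, A4 in parallel
Step 2: reduce the feedback loop with forward A1 and return (A2+A3+A4)
Step 3: close the feedback loop around [A1/(1+A1*(A2+A3+A4))], A5
Step 2: feedback.

Therefore the answer is feedback.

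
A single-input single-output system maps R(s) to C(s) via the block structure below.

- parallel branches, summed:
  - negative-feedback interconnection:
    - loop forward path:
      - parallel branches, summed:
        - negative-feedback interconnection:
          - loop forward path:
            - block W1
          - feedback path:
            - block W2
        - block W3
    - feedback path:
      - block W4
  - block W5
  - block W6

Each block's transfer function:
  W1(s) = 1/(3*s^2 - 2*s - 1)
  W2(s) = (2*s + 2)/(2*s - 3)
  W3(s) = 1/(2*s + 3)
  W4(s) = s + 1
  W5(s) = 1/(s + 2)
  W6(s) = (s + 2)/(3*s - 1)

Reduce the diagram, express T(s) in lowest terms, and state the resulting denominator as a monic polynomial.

1. collapse the loop (W1 forward, W2 return) -> (2*s - 3)/(6*s^3 - 13*s^2 + 6*s + 5)
2. combine [W1/(1+W1*W2)], W3 in parallel -> (6*s^3 - 9*s^2 + 6*s - 4)/(12*s^4 - 8*s^3 - 27*s^2 + 28*s + 15)
3. apply the feedback formula to ([W1/(1+W1*W2)]+W3), W4 -> (6*s^3 - 9*s^2 + 6*s - 4)/(18*s^4 - 11*s^3 - 30*s^2 + 30*s + 11)
4. sum the parallel branches [([W1/(1+W1*W2)]+W3)/(1+([W1/(1+W1*W2)]+W3)*W4)], W5, W6 -> (18*s^6 + 133*s^5 - 50*s^4 - 252*s^3 + 167*s^2 + 135*s + 41)/(54*s^6 + 57*s^5 - 181*s^4 - 38*s^3 + 243*s^2 - 5*s - 22)
T(s) is the step-4 result (common factors already cancelled). Leading coefficient of the denominator: 54. Divide through by 54 for the monic polynomial.

Therefore the answer is s^6 + 19*s^5/18 - 181*s^4/54 - 19*s^3/27 + 9*s^2/2 - 5*s/54 - 11/27.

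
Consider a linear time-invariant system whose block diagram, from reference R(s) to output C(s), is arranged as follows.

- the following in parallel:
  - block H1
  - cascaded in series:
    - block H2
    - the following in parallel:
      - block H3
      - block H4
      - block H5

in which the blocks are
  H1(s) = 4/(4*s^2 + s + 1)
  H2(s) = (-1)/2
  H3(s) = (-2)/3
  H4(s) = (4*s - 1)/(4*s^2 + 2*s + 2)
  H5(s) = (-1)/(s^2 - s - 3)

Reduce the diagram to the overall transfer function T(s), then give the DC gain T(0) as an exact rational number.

The answer is 53/12.

Reasoning:
Step 1. add H3, H4, H5 (parallel) gives (-8*s^4 + 16*s^3 - 3*s^2 - 23*s + 15)/(12*s^4 - 6*s^3 - 36*s^2 - 24*s - 18)
Step 2. series reduction of H2, (H3+H4+H5) gives (8*s^4 - 16*s^3 + 3*s^2 + 23*s - 15)/(24*s^4 - 12*s^3 - 72*s^2 - 48*s - 36)
Step 3. combine H1, (H2*(H3+H4+H5)) in parallel gives (32*s^6 - 56*s^5 + 100*s^4 + 31*s^3 - 322*s^2 - 184*s - 159)/(96*s^6 - 24*s^5 - 276*s^4 - 276*s^3 - 264*s^2 - 84*s - 36)
Evaluating the step-3 result (the overall T(s)) at s = 0 gives T(0) = -159/(-36) = 53/12.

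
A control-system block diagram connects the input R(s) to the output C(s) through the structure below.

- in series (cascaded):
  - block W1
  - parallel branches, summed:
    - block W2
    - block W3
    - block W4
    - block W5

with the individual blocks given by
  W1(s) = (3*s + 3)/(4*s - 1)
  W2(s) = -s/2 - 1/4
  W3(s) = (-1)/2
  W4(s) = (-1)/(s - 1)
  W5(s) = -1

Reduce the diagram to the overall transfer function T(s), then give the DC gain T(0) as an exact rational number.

Step 1 - add W2, W3, W4, W5 (parallel): (-2*s^2 - 5*s + 3)/(4*s - 4)
Step 2 - series reduction of W1, (W2+W3+W4+W5): (-6*s^3 - 21*s^2 - 6*s + 9)/(16*s^2 - 20*s + 4)
Step 2 gives the overall T(s). Then T(0) = 9/4.

Therefore the answer is 9/4.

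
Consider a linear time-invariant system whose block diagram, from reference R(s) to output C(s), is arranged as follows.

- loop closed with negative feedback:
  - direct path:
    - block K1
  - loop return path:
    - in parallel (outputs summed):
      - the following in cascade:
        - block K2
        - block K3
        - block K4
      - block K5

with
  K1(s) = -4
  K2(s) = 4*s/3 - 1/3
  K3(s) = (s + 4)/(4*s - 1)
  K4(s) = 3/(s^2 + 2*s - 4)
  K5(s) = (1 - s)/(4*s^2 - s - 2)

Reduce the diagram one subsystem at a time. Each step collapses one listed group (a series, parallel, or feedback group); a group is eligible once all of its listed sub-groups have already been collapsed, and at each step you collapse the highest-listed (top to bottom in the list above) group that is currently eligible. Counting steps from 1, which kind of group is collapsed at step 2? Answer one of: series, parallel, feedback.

Step 1. multiply K2, K3, K4 (series)
Step 2. add (K2*K3*K4), K5 (parallel)
Step 3. collapse the loop (K1 forward, ((K2*K3*K4)+K5) return)
Step 2: parallel.

Hence the answer: parallel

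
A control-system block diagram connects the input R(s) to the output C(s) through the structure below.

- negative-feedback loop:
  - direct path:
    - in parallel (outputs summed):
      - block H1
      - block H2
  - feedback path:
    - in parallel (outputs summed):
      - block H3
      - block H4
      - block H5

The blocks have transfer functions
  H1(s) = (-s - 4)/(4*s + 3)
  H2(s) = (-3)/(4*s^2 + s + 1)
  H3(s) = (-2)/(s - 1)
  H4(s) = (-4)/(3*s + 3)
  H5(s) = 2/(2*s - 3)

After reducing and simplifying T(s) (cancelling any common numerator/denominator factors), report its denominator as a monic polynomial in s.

Step 1 - reduce the parallel group H1, H2 -> (-4*s^3 - 17*s^2 - 17*s - 13)/(16*s^3 + 16*s^2 + 7*s + 3)
Step 2 - add H3, H4, H5 (parallel) -> (-14*s^2 + 26*s)/(6*s^3 - 9*s^2 - 6*s + 9)
Step 3 - collapse the loop ((H1+H2) forward, (H3+H4+H5) return) -> (-24*s^6 - 66*s^5 + 75*s^4 + 141*s^3 + 66*s^2 - 75*s - 117)/(96*s^6 + 8*s^5 - 64*s^4 - 201*s^3 - 185*s^2 - 293*s + 27)
That last expression is T(s), already simplified. Scaling its denominator by 1/96 (the reciprocal of the leading coefficient) yields the monic denominator.

Hence the answer: s^6 + s^5/12 - 2*s^4/3 - 67*s^3/32 - 185*s^2/96 - 293*s/96 + 9/32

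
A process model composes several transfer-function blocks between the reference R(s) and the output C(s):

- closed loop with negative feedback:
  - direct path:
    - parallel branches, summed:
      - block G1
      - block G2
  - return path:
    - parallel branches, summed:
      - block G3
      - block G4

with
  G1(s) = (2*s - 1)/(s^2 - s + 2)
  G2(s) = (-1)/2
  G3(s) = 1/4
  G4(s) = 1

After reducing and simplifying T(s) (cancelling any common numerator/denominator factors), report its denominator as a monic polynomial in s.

The answer is s^2 + 17*s/3 - 4/3.

Reasoning:
Step 1 - add G1, G2 (parallel) = (-s^2 + 5*s - 4)/(2*s^2 - 2*s + 4)
Step 2 - sum the parallel branches G3, G4 = 5/4
Step 3 - collapse the loop ((G1+G2) forward, (G3+G4) return) = (-4*s^2 + 20*s - 16)/(3*s^2 + 17*s - 4)
No further cancellation is possible in the step-3 result, so that is T(s). Its denominator becomes monic after dividing by the leading coefficient 3.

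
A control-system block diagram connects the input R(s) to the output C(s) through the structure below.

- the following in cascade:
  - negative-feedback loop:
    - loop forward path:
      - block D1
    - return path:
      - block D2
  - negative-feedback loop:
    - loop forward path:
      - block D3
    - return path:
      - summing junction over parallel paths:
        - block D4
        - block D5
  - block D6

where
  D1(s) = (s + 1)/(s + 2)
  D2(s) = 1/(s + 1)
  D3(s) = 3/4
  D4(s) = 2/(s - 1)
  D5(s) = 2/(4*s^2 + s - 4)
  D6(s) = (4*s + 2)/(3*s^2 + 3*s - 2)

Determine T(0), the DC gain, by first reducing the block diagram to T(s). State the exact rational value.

[1] apply the feedback formula to D1, D2 -> (s + 1)/(s + 3)
[2] parallel reduction of D4, D5 -> (8*s^2 + 4*s - 10)/(4*s^3 - 3*s^2 - 5*s + 4)
[3] collapse the loop (D3 forward, (D4+D5) return) -> (12*s^3 - 9*s^2 - 15*s + 12)/(16*s^3 + 12*s^2 - 8*s - 14)
[4] series reduction of [D1/(1+D1*D2)], [D3/(1+D3*(D4+D5))], D6 -> (24*s^5 + 18*s^4 - 45*s^3 - 30*s^2 + 21*s + 12)/(24*s^6 + 114*s^5 + 116*s^4 - 75*s^3 - 148*s^2 - 25*s + 42)
The step-4 result is T(s). Setting s = 0: T(0) = 12/42 = 2/7.

Final answer: 2/7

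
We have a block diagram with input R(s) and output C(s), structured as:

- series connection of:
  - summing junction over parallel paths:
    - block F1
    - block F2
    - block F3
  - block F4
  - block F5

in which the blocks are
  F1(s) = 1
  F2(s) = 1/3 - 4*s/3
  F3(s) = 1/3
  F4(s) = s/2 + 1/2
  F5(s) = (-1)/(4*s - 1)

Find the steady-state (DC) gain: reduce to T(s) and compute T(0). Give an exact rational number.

Step 1 - parallel reduction of F1, F2, F3, giving 5/3 - 4*s/3
Step 2 - reduce the series chain (F1+F2+F3), F4, F5, giving (4*s^2 - s - 5)/(24*s - 6)
Evaluating the step-2 result (the overall T(s)) at s = 0 gives T(0) = -5/(-6) = 5/6.

Answer: 5/6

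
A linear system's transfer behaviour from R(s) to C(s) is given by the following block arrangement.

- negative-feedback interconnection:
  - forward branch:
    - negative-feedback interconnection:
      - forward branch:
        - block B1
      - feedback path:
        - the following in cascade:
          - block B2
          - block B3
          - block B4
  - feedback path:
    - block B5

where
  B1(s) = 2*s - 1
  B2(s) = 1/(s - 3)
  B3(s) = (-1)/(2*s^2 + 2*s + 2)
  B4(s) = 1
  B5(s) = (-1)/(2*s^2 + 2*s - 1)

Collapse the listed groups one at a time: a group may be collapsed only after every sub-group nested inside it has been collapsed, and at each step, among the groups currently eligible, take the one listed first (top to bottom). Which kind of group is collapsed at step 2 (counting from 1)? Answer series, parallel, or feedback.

Reducing step by step:

1. multiply B2, B3, B4 (series)
2. feedback reduction of B1, (B2*B3*B4)
3. feedback reduction of [B1/(1+B1*(B2*B3*B4))], B5
Step 2: feedback.

Answer: feedback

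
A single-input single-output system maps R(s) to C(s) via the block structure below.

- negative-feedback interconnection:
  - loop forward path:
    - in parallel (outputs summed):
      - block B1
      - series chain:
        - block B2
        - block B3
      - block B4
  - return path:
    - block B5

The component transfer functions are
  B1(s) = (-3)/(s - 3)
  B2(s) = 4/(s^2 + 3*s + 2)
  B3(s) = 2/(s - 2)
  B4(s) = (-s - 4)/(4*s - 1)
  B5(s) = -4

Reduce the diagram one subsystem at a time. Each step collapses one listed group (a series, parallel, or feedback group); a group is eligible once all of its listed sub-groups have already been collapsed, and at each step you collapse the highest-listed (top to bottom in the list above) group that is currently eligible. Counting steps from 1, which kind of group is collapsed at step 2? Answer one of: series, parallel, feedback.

1. cascade B2, B3
2. parallel reduction of B1, (B2*B3), B4
3. close the feedback loop around (B1+(B2*B3)+B4), B5
Step 2: parallel.

Answer: parallel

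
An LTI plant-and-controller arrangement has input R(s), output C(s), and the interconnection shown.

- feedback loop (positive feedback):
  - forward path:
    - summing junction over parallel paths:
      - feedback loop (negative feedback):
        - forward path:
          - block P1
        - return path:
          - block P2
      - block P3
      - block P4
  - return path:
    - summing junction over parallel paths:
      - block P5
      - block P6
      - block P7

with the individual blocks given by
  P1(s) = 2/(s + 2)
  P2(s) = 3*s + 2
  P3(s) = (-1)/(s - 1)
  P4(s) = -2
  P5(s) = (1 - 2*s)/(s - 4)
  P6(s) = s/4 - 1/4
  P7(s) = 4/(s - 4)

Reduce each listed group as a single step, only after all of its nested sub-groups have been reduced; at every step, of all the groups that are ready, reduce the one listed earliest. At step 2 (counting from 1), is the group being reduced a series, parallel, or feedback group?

The answer is parallel.

Reasoning:
(1) reduce the feedback loop with forward P1 and return P2
(2) add [P1/(1+P1*P2)], P3, P4 (parallel)
(3) combine P5, P6, P7 in parallel
(4) close the feedback loop around ([P1/(1+P1*P2)]+P3+P4), (P5+P6+P7)
The group at step 2 is a parallel group.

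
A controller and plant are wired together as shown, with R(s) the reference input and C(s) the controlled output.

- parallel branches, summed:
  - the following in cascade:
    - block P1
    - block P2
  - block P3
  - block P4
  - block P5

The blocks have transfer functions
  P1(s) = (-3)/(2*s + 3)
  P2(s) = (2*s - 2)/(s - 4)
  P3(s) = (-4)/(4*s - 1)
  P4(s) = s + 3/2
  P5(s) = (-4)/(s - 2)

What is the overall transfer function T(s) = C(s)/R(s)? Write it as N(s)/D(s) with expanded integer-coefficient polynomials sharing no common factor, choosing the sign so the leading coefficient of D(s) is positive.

Answer: (16*s^5 - 52*s^4 - 240*s^3 + 603*s^2 + 474*s - 336)/(16*s^4 - 76*s^3 + 2*s^2 + 196*s - 48)

Working:
Step 1. cascade P1, P2: (6 - 6*s)/(2*s^2 - 5*s - 12)
Step 2. combine (P1*P2), P3, P4, P5 in parallel: this yields T(s), and no further normalization is needed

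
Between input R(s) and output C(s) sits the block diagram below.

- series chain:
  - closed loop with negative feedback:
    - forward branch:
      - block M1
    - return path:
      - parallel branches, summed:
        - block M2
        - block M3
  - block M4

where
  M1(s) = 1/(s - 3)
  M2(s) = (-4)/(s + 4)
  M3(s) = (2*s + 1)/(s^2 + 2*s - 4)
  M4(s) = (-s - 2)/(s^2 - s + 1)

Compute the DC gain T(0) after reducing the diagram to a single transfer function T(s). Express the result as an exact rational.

1. parallel reduction of M2, M3 = (-2*s^2 + s + 20)/(s^3 + 6*s^2 + 4*s - 16)
2. feedback reduction of M1, (M2+M3) = (s^3 + 6*s^2 + 4*s - 16)/(s^4 + 3*s^3 - 16*s^2 - 27*s + 68)
3. cascade [M1/(1+M1*(M2+M3))], M4 = (-s^4 - 8*s^3 - 16*s^2 + 8*s + 32)/(s^6 + 2*s^5 - 18*s^4 - 8*s^3 + 79*s^2 - 95*s + 68)
Evaluating the step-3 result (the overall T(s)) at s = 0 gives T(0) = 32/68 = 8/17.

Answer: 8/17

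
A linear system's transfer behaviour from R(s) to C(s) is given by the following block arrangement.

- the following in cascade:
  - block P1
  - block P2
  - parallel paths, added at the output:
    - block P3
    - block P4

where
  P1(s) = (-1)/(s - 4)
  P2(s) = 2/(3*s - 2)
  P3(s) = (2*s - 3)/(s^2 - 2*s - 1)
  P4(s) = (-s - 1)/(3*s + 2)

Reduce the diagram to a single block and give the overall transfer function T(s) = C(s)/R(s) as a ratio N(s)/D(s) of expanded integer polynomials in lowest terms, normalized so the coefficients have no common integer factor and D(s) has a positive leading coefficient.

Step 1. combine P3, P4 in parallel, giving (-s^3 + 7*s^2 - 2*s - 5)/(3*s^3 - 4*s^2 - 7*s - 2)
Step 2. reduce the series chain P1, P2, (P3+P4): this yields T(s), and no further normalization is needed

Answer: (2*s^3 - 14*s^2 + 4*s + 10)/(9*s^5 - 54*s^4 + 59*s^3 + 60*s^2 - 28*s - 16)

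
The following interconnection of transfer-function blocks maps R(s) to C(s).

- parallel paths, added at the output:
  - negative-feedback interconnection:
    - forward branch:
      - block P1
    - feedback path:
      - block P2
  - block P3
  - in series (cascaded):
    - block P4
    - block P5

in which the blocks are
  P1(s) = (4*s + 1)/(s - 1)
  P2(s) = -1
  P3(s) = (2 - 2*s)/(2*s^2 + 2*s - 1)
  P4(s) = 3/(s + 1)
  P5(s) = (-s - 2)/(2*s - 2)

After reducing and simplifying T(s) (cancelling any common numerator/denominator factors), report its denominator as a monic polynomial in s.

The answer is s^5 + 5*s^4/3 - 5*s^3/6 - 2*s^2 - s/6 + 1/3.

Reasoning:
[1] apply the feedback formula to P1, P2, giving (-4*s - 1)/(3*s + 2)
[2] multiply P4, P5 (series), giving (-3*s - 6)/(2*s^2 - 2)
[3] add [P1/(1+P1*P2)], P3, (P4*P5) (parallel), giving (-16*s^5 - 50*s^4 - 42*s^3 - 21*s^2 - 8*s + 2)/(12*s^5 + 20*s^4 - 10*s^3 - 24*s^2 - 2*s + 4)
T(s) is the step-3 result (common factors already cancelled). Leading coefficient of the denominator: 12. Divide through by 12 for the monic polynomial.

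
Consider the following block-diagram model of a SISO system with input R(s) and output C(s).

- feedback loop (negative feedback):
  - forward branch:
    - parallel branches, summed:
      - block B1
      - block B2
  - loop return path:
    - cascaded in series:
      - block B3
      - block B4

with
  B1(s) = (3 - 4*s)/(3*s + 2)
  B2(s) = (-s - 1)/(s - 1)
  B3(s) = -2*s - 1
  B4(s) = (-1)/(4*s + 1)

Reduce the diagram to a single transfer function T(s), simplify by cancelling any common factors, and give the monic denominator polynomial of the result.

Reducing step by step:

1. parallel reduction of B1, B2: (-7*s^2 + 2*s - 5)/(3*s^2 - s - 2)
2. reduce the series chain B3, B4: (2*s + 1)/(4*s + 1)
3. feedback reduction of (B1+B2), (B3*B4): (28*s^3 - s^2 + 18*s + 5)/(2*s^3 + 4*s^2 + 17*s + 7)
No further cancellation is possible in the step-3 result, so that is T(s). Its denominator becomes monic after dividing by the leading coefficient 2.

Answer: s^3 + 2*s^2 + 17*s/2 + 7/2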